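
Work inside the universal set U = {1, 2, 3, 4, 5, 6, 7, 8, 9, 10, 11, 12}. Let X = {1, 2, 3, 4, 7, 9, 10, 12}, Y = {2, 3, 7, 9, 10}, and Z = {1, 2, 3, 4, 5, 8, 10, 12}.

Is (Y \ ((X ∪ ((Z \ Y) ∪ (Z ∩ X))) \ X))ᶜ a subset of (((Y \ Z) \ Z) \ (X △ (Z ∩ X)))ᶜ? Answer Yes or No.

Z \ Y = {1, 4, 5, 8, 12}
Z ∩ X = {1, 2, 3, 4, 10, 12}
(Z \ Y) ∪ (Z ∩ X) = {1, 2, 3, 4, 5, 8, 10, 12}
X ∪ ((Z \ Y) ∪ (Z ∩ X)) = {1, 2, 3, 4, 5, 7, 8, 9, 10, 12}
(X ∪ ((Z \ Y) ∪ (Z ∩ X))) \ X = {5, 8}
Y \ ((X ∪ ((Z \ Y) ∪ (Z ∩ X))) \ X) = {2, 3, 7, 9, 10}
(Y \ ((X ∪ ((Z \ Y) ∪ (Z ∩ X))) \ X))ᶜ = {1, 4, 5, 6, 8, 11, 12}
Y \ Z = {7, 9}
(Y \ Z) \ Z = {7, 9}
X △ (Z ∩ X) = {7, 9}
((Y \ Z) \ Z) \ (X △ (Z ∩ X)) = {}
(((Y \ Z) \ Z) \ (X △ (Z ∩ X)))ᶜ = {1, 2, 3, 4, 5, 6, 7, 8, 9, 10, 11, 12}
Every element of {1, 4, 5, 6, 8, 11, 12} is in {1, 2, 3, 4, 5, 6, 7, 8, 9, 10, 11, 12}, so (Y \ ((X ∪ ((Z \ Y) ∪ (Z ∩ X))) \ X))ᶜ ⊆ (((Y \ Z) \ Z) \ (X △ (Z ∩ X)))ᶜ.

Yes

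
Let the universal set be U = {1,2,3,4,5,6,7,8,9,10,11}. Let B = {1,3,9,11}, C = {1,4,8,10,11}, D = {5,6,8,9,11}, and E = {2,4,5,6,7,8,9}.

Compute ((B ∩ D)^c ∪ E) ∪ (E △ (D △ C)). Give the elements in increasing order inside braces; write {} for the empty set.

{1,2,3,4,5,6,7,8,9,10}

B ∩ D = {9,11}
(B ∩ D)^c = {1,2,3,4,5,6,7,8,10}
(B ∩ D)^c ∪ E = {1,2,3,4,5,6,7,8,9,10}
D △ C = {1,4,5,6,9,10}
E △ (D △ C) = {1,2,7,8,10}
((B ∩ D)^c ∪ E) ∪ (E △ (D △ C)) = {1,2,3,4,5,6,7,8,9,10}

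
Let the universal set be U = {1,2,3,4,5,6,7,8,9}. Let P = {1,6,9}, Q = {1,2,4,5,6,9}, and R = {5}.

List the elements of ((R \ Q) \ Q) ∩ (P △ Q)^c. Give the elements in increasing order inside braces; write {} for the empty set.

{}

R \ Q = {}
(R \ Q) \ Q = {}
P △ Q = {2,4,5}
(P △ Q)^c = {1,3,6,7,8,9}
((R \ Q) \ Q) ∩ (P △ Q)^c = {}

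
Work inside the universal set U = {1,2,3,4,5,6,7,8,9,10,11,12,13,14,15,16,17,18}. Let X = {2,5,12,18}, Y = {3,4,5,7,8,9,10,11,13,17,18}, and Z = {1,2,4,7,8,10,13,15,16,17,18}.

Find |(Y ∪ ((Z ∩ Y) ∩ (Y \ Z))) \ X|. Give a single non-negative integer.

9

Z ∩ Y = {4,7,8,10,13,17,18}
Y \ Z = {3,5,9,11}
(Z ∩ Y) ∩ (Y \ Z) = {}
Y ∪ ((Z ∩ Y) ∩ (Y \ Z)) = {3,4,5,7,8,9,10,11,13,17,18}
(Y ∪ ((Z ∩ Y) ∩ (Y \ Z))) \ X = {3,4,7,8,9,10,11,13,17}
|(Y ∪ ((Z ∩ Y) ∩ (Y \ Z))) \ X| = 9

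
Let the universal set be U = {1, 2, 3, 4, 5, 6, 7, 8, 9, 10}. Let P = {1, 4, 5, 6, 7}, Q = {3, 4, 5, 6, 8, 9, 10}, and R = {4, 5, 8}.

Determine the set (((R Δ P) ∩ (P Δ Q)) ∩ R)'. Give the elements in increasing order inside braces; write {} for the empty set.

{1, 2, 3, 4, 5, 6, 7, 9, 10}

R Δ P = {1, 6, 7, 8}
P Δ Q = {1, 3, 7, 8, 9, 10}
(R Δ P) ∩ (P Δ Q) = {1, 7, 8}
((R Δ P) ∩ (P Δ Q)) ∩ R = {8}
(((R Δ P) ∩ (P Δ Q)) ∩ R)' = {1, 2, 3, 4, 5, 6, 7, 9, 10}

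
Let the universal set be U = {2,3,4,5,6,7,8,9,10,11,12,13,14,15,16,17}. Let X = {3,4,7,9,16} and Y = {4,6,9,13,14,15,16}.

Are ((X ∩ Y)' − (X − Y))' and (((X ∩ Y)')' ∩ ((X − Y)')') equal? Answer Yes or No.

X ∩ Y = {4,9,16}
(X ∩ Y)' = {2,3,5,6,7,8,10,11,12,13,14,15,17}
X − Y = {3,7}
(X ∩ Y)' − (X − Y) = {2,5,6,8,10,11,12,13,14,15,17}
((X ∩ Y)' − (X − Y))' = {3,4,7,9,16}
((X ∩ Y)')' = {4,9,16}
(X − Y)' = {2,4,5,6,8,9,10,11,12,13,14,15,16,17}
((X − Y)')' = {3,7}
((X ∩ Y)')' ∩ ((X − Y)')' = {}
3 ∈ ((X ∩ Y)' − (X − Y))' but 3 ∉ ((X ∩ Y)')' ∩ ((X − Y)')', so they differ.

No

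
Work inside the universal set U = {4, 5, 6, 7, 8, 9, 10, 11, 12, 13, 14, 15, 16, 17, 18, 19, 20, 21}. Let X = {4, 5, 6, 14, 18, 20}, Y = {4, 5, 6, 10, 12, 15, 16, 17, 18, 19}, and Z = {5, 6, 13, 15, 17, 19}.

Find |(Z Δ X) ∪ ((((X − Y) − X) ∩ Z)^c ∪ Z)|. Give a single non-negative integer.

18

Z Δ X = {4, 13, 14, 15, 17, 18, 19, 20}
X − Y = {14, 20}
(X − Y) − X = {}
((X − Y) − X) ∩ Z = {}
(((X − Y) − X) ∩ Z)^c = {4, 5, 6, 7, 8, 9, 10, 11, 12, 13, 14, 15, 16, 17, 18, 19, 20, 21}
(((X − Y) − X) ∩ Z)^c ∪ Z = {4, 5, 6, 7, 8, 9, 10, 11, 12, 13, 14, 15, 16, 17, 18, 19, 20, 21}
(Z Δ X) ∪ ((((X − Y) − X) ∩ Z)^c ∪ Z) = {4, 5, 6, 7, 8, 9, 10, 11, 12, 13, 14, 15, 16, 17, 18, 19, 20, 21}
|(Z Δ X) ∪ ((((X − Y) − X) ∩ Z)^c ∪ Z)| = 18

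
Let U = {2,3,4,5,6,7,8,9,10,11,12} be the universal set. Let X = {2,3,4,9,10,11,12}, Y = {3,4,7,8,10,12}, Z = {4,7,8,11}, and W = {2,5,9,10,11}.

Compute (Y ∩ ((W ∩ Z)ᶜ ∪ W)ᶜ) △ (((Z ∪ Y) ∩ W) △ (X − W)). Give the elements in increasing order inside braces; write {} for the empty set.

{3,4,10,11,12}

W ∩ Z = {11}
(W ∩ Z)ᶜ = {2,3,4,5,6,7,8,9,10,12}
(W ∩ Z)ᶜ ∪ W = {2,3,4,5,6,7,8,9,10,11,12}
((W ∩ Z)ᶜ ∪ W)ᶜ = {}
Y ∩ ((W ∩ Z)ᶜ ∪ W)ᶜ = {}
Z ∪ Y = {3,4,7,8,10,11,12}
(Z ∪ Y) ∩ W = {10,11}
X − W = {3,4,12}
((Z ∪ Y) ∩ W) △ (X − W) = {3,4,10,11,12}
(Y ∩ ((W ∩ Z)ᶜ ∪ W)ᶜ) △ (((Z ∪ Y) ∩ W) △ (X − W)) = {3,4,10,11,12}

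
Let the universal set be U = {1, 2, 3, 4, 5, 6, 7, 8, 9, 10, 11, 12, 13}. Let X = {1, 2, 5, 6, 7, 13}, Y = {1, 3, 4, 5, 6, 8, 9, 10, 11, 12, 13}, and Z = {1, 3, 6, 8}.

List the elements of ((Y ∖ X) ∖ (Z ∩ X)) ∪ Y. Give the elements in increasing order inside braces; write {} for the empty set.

{1, 3, 4, 5, 6, 8, 9, 10, 11, 12, 13}

Y ∖ X = {3, 4, 8, 9, 10, 11, 12}
Z ∩ X = {1, 6}
(Y ∖ X) ∖ (Z ∩ X) = {3, 4, 8, 9, 10, 11, 12}
((Y ∖ X) ∖ (Z ∩ X)) ∪ Y = {1, 3, 4, 5, 6, 8, 9, 10, 11, 12, 13}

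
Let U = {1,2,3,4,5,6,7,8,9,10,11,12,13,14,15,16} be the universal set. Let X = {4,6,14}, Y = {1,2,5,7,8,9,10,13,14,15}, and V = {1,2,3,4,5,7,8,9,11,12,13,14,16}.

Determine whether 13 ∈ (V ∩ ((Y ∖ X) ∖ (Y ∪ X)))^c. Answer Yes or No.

Yes

13 ∈ Y and 13 ∉ X, so 13 ∈ Y ∖ X
13 ∈ Y and 13 ∉ X, so 13 ∈ Y ∪ X
13 ∈ (Y ∖ X) and 13 ∈ (Y ∪ X), so 13 ∉ (Y ∖ X) ∖ (Y ∪ X)
13 ∈ V and 13 ∉ ((Y ∖ X) ∖ (Y ∪ X)), so 13 ∉ V ∩ ((Y ∖ X) ∖ (Y ∪ X))
13 ∈ (V ∩ ((Y ∖ X) ∖ (Y ∪ X)))^c since 13 ∉ (V ∩ ((Y ∖ X) ∖ (Y ∪ X)))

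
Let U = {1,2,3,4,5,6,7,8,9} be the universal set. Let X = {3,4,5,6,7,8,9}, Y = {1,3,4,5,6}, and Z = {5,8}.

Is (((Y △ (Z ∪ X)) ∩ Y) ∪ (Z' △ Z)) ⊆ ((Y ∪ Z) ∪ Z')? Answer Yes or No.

Yes

Z ∪ X = {3,4,5,6,7,8,9}
Y △ (Z ∪ X) = {1,7,8,9}
(Y △ (Z ∪ X)) ∩ Y = {1}
Z' = {1,2,3,4,6,7,9}
Z' △ Z = {1,2,3,4,5,6,7,8,9}
((Y △ (Z ∪ X)) ∩ Y) ∪ (Z' △ Z) = {1,2,3,4,5,6,7,8,9}
Y ∪ Z = {1,3,4,5,6,8}
(Y ∪ Z) ∪ Z' = {1,2,3,4,5,6,7,8,9}
Every element of {1,2,3,4,5,6,7,8,9} is in {1,2,3,4,5,6,7,8,9}, so ((Y △ (Z ∪ X)) ∩ Y) ∪ (Z' △ Z) ⊆ (Y ∪ Z) ∪ Z'.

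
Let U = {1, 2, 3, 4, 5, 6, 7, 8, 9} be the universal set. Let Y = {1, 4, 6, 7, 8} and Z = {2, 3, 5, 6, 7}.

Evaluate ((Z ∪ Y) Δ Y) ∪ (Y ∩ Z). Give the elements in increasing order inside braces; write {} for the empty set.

{2, 3, 5, 6, 7}

Z ∪ Y = {1, 2, 3, 4, 5, 6, 7, 8}
(Z ∪ Y) Δ Y = {2, 3, 5}
Y ∩ Z = {6, 7}
((Z ∪ Y) Δ Y) ∪ (Y ∩ Z) = {2, 3, 5, 6, 7}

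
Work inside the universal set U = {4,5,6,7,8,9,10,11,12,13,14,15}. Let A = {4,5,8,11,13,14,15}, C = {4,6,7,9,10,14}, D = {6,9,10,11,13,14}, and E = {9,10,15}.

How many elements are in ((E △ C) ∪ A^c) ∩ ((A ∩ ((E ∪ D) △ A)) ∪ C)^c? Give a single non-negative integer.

2

E △ C = {4,6,7,14,15}
A^c = {6,7,9,10,12}
(E △ C) ∪ A^c = {4,6,7,9,10,12,14,15}
E ∪ D = {6,9,10,11,13,14,15}
(E ∪ D) △ A = {4,5,6,8,9,10}
A ∩ ((E ∪ D) △ A) = {4,5,8}
(A ∩ ((E ∪ D) △ A)) ∪ C = {4,5,6,7,8,9,10,14}
((A ∩ ((E ∪ D) △ A)) ∪ C)^c = {11,12,13,15}
((E △ C) ∪ A^c) ∩ ((A ∩ ((E ∪ D) △ A)) ∪ C)^c = {12,15}
|((E △ C) ∪ A^c) ∩ ((A ∩ ((E ∪ D) △ A)) ∪ C)^c| = 2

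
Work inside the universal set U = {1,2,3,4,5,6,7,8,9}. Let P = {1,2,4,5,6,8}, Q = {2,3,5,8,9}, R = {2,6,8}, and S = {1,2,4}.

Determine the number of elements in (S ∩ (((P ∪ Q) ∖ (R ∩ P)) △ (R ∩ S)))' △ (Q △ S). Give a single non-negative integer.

P ∪ Q = {1,2,3,4,5,6,8,9}
R ∩ P = {2,6,8}
(P ∪ Q) ∖ (R ∩ P) = {1,3,4,5,9}
R ∩ S = {2}
((P ∪ Q) ∖ (R ∩ P)) △ (R ∩ S) = {1,2,3,4,5,9}
S ∩ (((P ∪ Q) ∖ (R ∩ P)) △ (R ∩ S)) = {1,2,4}
(S ∩ (((P ∪ Q) ∖ (R ∩ P)) △ (R ∩ S)))' = {3,5,6,7,8,9}
Q △ S = {1,3,4,5,8,9}
(S ∩ (((P ∪ Q) ∖ (R ∩ P)) △ (R ∩ S)))' △ (Q △ S) = {1,4,6,7}
|(S ∩ (((P ∪ Q) ∖ (R ∩ P)) △ (R ∩ S)))' △ (Q △ S)| = 4

4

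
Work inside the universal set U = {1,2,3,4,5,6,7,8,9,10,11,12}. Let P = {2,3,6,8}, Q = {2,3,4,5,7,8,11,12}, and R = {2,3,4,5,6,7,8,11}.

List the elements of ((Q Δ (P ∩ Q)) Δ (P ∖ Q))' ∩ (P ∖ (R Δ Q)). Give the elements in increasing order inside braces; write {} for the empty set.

P ∩ Q = {2,3,8}
Q Δ (P ∩ Q) = {4,5,7,11,12}
P ∖ Q = {6}
(Q Δ (P ∩ Q)) Δ (P ∖ Q) = {4,5,6,7,11,12}
((Q Δ (P ∩ Q)) Δ (P ∖ Q))' = {1,2,3,8,9,10}
R Δ Q = {6,12}
P ∖ (R Δ Q) = {2,3,8}
((Q Δ (P ∩ Q)) Δ (P ∖ Q))' ∩ (P ∖ (R Δ Q)) = {2,3,8}

{2,3,8}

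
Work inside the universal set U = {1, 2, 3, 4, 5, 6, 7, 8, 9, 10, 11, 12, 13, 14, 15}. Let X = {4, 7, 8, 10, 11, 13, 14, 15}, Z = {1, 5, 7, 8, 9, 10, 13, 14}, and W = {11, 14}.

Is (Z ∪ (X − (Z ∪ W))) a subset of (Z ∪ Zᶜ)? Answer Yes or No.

Z ∪ W = {1, 5, 7, 8, 9, 10, 11, 13, 14}
X − (Z ∪ W) = {4, 15}
Z ∪ (X − (Z ∪ W)) = {1, 4, 5, 7, 8, 9, 10, 13, 14, 15}
Zᶜ = {2, 3, 4, 6, 11, 12, 15}
Z ∪ Zᶜ = {1, 2, 3, 4, 5, 6, 7, 8, 9, 10, 11, 12, 13, 14, 15}
Every element of {1, 4, 5, 7, 8, 9, 10, 13, 14, 15} is in {1, 2, 3, 4, 5, 6, 7, 8, 9, 10, 11, 12, 13, 14, 15}, so Z ∪ (X − (Z ∪ W)) ⊆ Z ∪ Zᶜ.

Yes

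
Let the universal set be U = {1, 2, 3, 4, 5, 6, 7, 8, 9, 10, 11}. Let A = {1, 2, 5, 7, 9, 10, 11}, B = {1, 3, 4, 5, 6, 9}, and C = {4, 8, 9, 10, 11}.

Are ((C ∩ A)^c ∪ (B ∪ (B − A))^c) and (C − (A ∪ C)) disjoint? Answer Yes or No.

Yes

C ∩ A = {9, 10, 11}
(C ∩ A)^c = {1, 2, 3, 4, 5, 6, 7, 8}
B − A = {3, 4, 6}
B ∪ (B − A) = {1, 3, 4, 5, 6, 9}
(B ∪ (B − A))^c = {2, 7, 8, 10, 11}
(C ∩ A)^c ∪ (B ∪ (B − A))^c = {1, 2, 3, 4, 5, 6, 7, 8, 10, 11}
A ∪ C = {1, 2, 4, 5, 7, 8, 9, 10, 11}
C − (A ∪ C) = {}
{1, 2, 3, 4, 5, 6, 7, 8, 10, 11} and {} share no elements.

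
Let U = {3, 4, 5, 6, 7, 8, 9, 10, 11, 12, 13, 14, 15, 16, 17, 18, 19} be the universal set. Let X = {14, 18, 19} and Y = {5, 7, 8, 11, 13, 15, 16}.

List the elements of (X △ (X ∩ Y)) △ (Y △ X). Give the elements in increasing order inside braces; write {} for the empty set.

X ∩ Y = {}
X △ (X ∩ Y) = {14, 18, 19}
Y △ X = {5, 7, 8, 11, 13, 14, 15, 16, 18, 19}
(X △ (X ∩ Y)) △ (Y △ X) = {5, 7, 8, 11, 13, 15, 16}

{5, 7, 8, 11, 13, 15, 16}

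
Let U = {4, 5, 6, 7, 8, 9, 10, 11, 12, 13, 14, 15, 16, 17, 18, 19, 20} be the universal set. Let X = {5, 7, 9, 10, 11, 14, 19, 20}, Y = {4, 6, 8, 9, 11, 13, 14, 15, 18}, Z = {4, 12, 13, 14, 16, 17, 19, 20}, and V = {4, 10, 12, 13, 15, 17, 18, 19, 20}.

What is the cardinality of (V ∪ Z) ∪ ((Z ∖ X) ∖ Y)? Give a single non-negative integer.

V ∪ Z = {4, 10, 12, 13, 14, 15, 16, 17, 18, 19, 20}
Z ∖ X = {4, 12, 13, 16, 17}
(Z ∖ X) ∖ Y = {12, 16, 17}
(V ∪ Z) ∪ ((Z ∖ X) ∖ Y) = {4, 10, 12, 13, 14, 15, 16, 17, 18, 19, 20}
|(V ∪ Z) ∪ ((Z ∖ X) ∖ Y)| = 11

11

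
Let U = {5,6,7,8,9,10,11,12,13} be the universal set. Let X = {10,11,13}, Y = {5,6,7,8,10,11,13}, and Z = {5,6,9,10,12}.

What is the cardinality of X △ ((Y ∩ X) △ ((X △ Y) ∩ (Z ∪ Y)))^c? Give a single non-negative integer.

5

Y ∩ X = {10,11,13}
X △ Y = {5,6,7,8}
Z ∪ Y = {5,6,7,8,9,10,11,12,13}
(X △ Y) ∩ (Z ∪ Y) = {5,6,7,8}
(Y ∩ X) △ ((X △ Y) ∩ (Z ∪ Y)) = {5,6,7,8,10,11,13}
((Y ∩ X) △ ((X △ Y) ∩ (Z ∪ Y)))^c = {9,12}
X △ ((Y ∩ X) △ ((X △ Y) ∩ (Z ∪ Y)))^c = {9,10,11,12,13}
|X △ ((Y ∩ X) △ ((X △ Y) ∩ (Z ∪ Y)))^c| = 5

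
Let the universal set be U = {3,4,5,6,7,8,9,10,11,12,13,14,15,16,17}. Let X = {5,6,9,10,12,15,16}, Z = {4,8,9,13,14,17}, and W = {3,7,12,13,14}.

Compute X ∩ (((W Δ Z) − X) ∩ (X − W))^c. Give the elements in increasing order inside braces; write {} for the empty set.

W Δ Z = {3,4,7,8,9,12,17}
(W Δ Z) − X = {3,4,7,8,17}
X − W = {5,6,9,10,15,16}
((W Δ Z) − X) ∩ (X − W) = {}
(((W Δ Z) − X) ∩ (X − W))^c = {3,4,5,6,7,8,9,10,11,12,13,14,15,16,17}
X ∩ (((W Δ Z) − X) ∩ (X − W))^c = {5,6,9,10,12,15,16}

{5,6,9,10,12,15,16}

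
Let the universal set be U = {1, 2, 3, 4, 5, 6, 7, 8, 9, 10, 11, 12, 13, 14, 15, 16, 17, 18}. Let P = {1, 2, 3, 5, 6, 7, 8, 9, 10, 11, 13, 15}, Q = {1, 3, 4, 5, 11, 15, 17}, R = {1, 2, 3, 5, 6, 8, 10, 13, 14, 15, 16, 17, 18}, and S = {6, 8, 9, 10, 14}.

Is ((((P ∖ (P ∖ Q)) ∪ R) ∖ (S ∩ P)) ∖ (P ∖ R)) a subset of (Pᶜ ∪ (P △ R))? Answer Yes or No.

P ∖ Q = {2, 6, 7, 8, 9, 10, 13}
P ∖ (P ∖ Q) = {1, 3, 5, 11, 15}
(P ∖ (P ∖ Q)) ∪ R = {1, 2, 3, 5, 6, 8, 10, 11, 13, 14, 15, 16, 17, 18}
S ∩ P = {6, 8, 9, 10}
((P ∖ (P ∖ Q)) ∪ R) ∖ (S ∩ P) = {1, 2, 3, 5, 11, 13, 14, 15, 16, 17, 18}
P ∖ R = {7, 9, 11}
(((P ∖ (P ∖ Q)) ∪ R) ∖ (S ∩ P)) ∖ (P ∖ R) = {1, 2, 3, 5, 13, 14, 15, 16, 17, 18}
Pᶜ = {4, 12, 14, 16, 17, 18}
P △ R = {7, 9, 11, 14, 16, 17, 18}
Pᶜ ∪ (P △ R) = {4, 7, 9, 11, 12, 14, 16, 17, 18}
1 ∈ (((P ∖ (P ∖ Q)) ∪ R) ∖ (S ∩ P)) ∖ (P ∖ R) but 1 ∉ Pᶜ ∪ (P △ R), so the inclusion fails.

No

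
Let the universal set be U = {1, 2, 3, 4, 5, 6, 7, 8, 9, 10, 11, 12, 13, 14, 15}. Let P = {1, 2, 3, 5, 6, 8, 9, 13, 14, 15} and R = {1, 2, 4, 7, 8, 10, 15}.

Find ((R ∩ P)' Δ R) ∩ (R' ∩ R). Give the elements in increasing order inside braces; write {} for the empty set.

{}

R ∩ P = {1, 2, 8, 15}
(R ∩ P)' = {3, 4, 5, 6, 7, 9, 10, 11, 12, 13, 14}
(R ∩ P)' Δ R = {1, 2, 3, 5, 6, 8, 9, 11, 12, 13, 14, 15}
R' = {3, 5, 6, 9, 11, 12, 13, 14}
R' ∩ R = {}
((R ∩ P)' Δ R) ∩ (R' ∩ R) = {}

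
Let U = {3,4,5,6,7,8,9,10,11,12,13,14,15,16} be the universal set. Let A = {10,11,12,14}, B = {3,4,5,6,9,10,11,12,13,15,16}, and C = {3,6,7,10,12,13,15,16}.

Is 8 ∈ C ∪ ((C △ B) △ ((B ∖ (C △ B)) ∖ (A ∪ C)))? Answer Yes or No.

8 ∉ C and 8 ∉ B, so 8 ∉ C △ B
8 ∉ C and 8 ∉ B, so 8 ∉ C △ B
8 ∉ B and 8 ∉ (C △ B), so 8 ∉ B ∖ (C △ B)
8 ∉ A and 8 ∉ C, so 8 ∉ A ∪ C
8 ∉ (B ∖ (C △ B)) and 8 ∉ (A ∪ C), so 8 ∉ (B ∖ (C △ B)) ∖ (A ∪ C)
8 ∉ (C △ B) and 8 ∉ ((B ∖ (C △ B)) ∖ (A ∪ C)), so 8 ∉ (C △ B) △ ((B ∖ (C △ B)) ∖ (A ∪ C))
8 ∉ C and 8 ∉ ((C △ B) △ ((B ∖ (C △ B)) ∖ (A ∪ C))), so 8 ∉ C ∪ ((C △ B) △ ((B ∖ (C △ B)) ∖ (A ∪ C)))

No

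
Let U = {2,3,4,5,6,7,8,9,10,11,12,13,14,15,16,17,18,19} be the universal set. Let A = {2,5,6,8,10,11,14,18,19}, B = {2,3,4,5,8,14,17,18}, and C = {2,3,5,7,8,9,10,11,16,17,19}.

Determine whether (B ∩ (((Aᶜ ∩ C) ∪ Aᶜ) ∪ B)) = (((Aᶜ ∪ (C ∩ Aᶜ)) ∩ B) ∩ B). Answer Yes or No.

No

Aᶜ = {3,4,7,9,12,13,15,16,17}
Aᶜ ∩ C = {3,7,9,16,17}
(Aᶜ ∩ C) ∪ Aᶜ = {3,4,7,9,12,13,15,16,17}
((Aᶜ ∩ C) ∪ Aᶜ) ∪ B = {2,3,4,5,7,8,9,12,13,14,15,16,17,18}
B ∩ (((Aᶜ ∩ C) ∪ Aᶜ) ∪ B) = {2,3,4,5,8,14,17,18}
C ∩ Aᶜ = {3,7,9,16,17}
Aᶜ ∪ (C ∩ Aᶜ) = {3,4,7,9,12,13,15,16,17}
(Aᶜ ∪ (C ∩ Aᶜ)) ∩ B = {3,4,17}
((Aᶜ ∪ (C ∩ Aᶜ)) ∩ B) ∩ B = {3,4,17}
2 ∈ B ∩ (((Aᶜ ∩ C) ∪ Aᶜ) ∪ B) but 2 ∉ ((Aᶜ ∪ (C ∩ Aᶜ)) ∩ B) ∩ B, so they differ.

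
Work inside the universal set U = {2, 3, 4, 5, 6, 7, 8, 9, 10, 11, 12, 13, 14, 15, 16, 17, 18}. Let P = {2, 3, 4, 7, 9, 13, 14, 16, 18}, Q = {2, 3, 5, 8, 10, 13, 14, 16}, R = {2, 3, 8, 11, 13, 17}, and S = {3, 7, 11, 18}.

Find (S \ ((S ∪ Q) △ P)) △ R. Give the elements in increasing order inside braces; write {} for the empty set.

S ∪ Q = {2, 3, 5, 7, 8, 10, 11, 13, 14, 16, 18}
(S ∪ Q) △ P = {4, 5, 8, 9, 10, 11}
S \ ((S ∪ Q) △ P) = {3, 7, 18}
(S \ ((S ∪ Q) △ P)) △ R = {2, 7, 8, 11, 13, 17, 18}

{2, 7, 8, 11, 13, 17, 18}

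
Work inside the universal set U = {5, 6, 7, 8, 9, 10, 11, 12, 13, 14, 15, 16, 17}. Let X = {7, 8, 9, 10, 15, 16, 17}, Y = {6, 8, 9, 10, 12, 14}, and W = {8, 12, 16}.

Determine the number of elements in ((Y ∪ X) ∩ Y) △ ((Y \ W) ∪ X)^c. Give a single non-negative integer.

8

Y ∪ X = {6, 7, 8, 9, 10, 12, 14, 15, 16, 17}
(Y ∪ X) ∩ Y = {6, 8, 9, 10, 12, 14}
Y \ W = {6, 9, 10, 14}
(Y \ W) ∪ X = {6, 7, 8, 9, 10, 14, 15, 16, 17}
((Y \ W) ∪ X)^c = {5, 11, 12, 13}
((Y ∪ X) ∩ Y) △ ((Y \ W) ∪ X)^c = {5, 6, 8, 9, 10, 11, 13, 14}
|((Y ∪ X) ∩ Y) △ ((Y \ W) ∪ X)^c| = 8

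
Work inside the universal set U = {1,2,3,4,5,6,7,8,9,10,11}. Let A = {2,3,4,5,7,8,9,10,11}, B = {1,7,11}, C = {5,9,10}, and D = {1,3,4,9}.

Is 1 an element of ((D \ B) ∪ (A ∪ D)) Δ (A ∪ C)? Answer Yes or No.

1 ∈ D and 1 ∈ B, so 1 ∉ D \ B
1 ∉ A and 1 ∈ D, so 1 ∈ A ∪ D
1 ∉ (D \ B) and 1 ∈ (A ∪ D), so 1 ∈ (D \ B) ∪ (A ∪ D)
1 ∉ A and 1 ∉ C, so 1 ∉ A ∪ C
1 ∈ ((D \ B) ∪ (A ∪ D)) and 1 ∉ (A ∪ C), so 1 ∈ ((D \ B) ∪ (A ∪ D)) Δ (A ∪ C)

Yes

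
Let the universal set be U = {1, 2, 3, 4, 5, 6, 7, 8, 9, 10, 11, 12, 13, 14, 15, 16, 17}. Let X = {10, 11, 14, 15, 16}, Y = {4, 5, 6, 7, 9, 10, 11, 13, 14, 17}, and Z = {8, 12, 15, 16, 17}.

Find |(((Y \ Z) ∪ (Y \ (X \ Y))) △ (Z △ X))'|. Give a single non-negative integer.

9

Y \ Z = {4, 5, 6, 7, 9, 10, 11, 13, 14}
X \ Y = {15, 16}
Y \ (X \ Y) = {4, 5, 6, 7, 9, 10, 11, 13, 14, 17}
(Y \ Z) ∪ (Y \ (X \ Y)) = {4, 5, 6, 7, 9, 10, 11, 13, 14, 17}
Z △ X = {8, 10, 11, 12, 14, 17}
((Y \ Z) ∪ (Y \ (X \ Y))) △ (Z △ X) = {4, 5, 6, 7, 8, 9, 12, 13}
(((Y \ Z) ∪ (Y \ (X \ Y))) △ (Z △ X))' = {1, 2, 3, 10, 11, 14, 15, 16, 17}
|(((Y \ Z) ∪ (Y \ (X \ Y))) △ (Z △ X))'| = 9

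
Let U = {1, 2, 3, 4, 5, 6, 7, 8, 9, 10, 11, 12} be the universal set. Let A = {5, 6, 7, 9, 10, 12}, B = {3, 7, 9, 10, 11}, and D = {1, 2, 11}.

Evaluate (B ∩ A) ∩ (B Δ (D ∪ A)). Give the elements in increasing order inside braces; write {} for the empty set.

B ∩ A = {7, 9, 10}
D ∪ A = {1, 2, 5, 6, 7, 9, 10, 11, 12}
B Δ (D ∪ A) = {1, 2, 3, 5, 6, 12}
(B ∩ A) ∩ (B Δ (D ∪ A)) = {}

{}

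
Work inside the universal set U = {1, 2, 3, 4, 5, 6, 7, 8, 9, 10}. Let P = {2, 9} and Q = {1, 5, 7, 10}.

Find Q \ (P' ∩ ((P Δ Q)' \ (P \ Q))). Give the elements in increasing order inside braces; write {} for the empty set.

P' = {1, 3, 4, 5, 6, 7, 8, 10}
P Δ Q = {1, 2, 5, 7, 9, 10}
(P Δ Q)' = {3, 4, 6, 8}
P \ Q = {2, 9}
(P Δ Q)' \ (P \ Q) = {3, 4, 6, 8}
P' ∩ ((P Δ Q)' \ (P \ Q)) = {3, 4, 6, 8}
Q \ (P' ∩ ((P Δ Q)' \ (P \ Q))) = {1, 5, 7, 10}

{1, 5, 7, 10}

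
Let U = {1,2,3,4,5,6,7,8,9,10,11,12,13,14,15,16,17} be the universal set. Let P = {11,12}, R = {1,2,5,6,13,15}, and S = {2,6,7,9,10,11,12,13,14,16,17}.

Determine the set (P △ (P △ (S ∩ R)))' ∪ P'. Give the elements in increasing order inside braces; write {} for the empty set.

{1,2,3,4,5,6,7,8,9,10,11,12,13,14,15,16,17}

S ∩ R = {2,6,13}
P △ (S ∩ R) = {2,6,11,12,13}
P △ (P △ (S ∩ R)) = {2,6,13}
(P △ (P △ (S ∩ R)))' = {1,3,4,5,7,8,9,10,11,12,14,15,16,17}
P' = {1,2,3,4,5,6,7,8,9,10,13,14,15,16,17}
(P △ (P △ (S ∩ R)))' ∪ P' = {1,2,3,4,5,6,7,8,9,10,11,12,13,14,15,16,17}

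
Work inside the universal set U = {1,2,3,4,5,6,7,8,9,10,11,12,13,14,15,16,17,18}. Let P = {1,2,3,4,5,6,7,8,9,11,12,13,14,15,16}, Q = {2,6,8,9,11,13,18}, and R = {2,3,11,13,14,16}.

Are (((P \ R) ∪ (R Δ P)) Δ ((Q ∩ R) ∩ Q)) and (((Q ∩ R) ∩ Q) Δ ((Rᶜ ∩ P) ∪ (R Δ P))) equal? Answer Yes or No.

P \ R = {1,4,5,6,7,8,9,12,15}
R Δ P = {1,4,5,6,7,8,9,12,15}
(P \ R) ∪ (R Δ P) = {1,4,5,6,7,8,9,12,15}
Q ∩ R = {2,11,13}
(Q ∩ R) ∩ Q = {2,11,13}
((P \ R) ∪ (R Δ P)) Δ ((Q ∩ R) ∩ Q) = {1,2,4,5,6,7,8,9,11,12,13,15}
Rᶜ = {1,4,5,6,7,8,9,10,12,15,17,18}
Rᶜ ∩ P = {1,4,5,6,7,8,9,12,15}
(Rᶜ ∩ P) ∪ (R Δ P) = {1,4,5,6,7,8,9,12,15}
((Q ∩ R) ∩ Q) Δ ((Rᶜ ∩ P) ∪ (R Δ P)) = {1,2,4,5,6,7,8,9,11,12,13,15}
Both equal {1,2,4,5,6,7,8,9,11,12,13,15}, so ((P \ R) ∪ (R Δ P)) Δ ((Q ∩ R) ∩ Q) = ((Q ∩ R) ∩ Q) Δ ((Rᶜ ∩ P) ∪ (R Δ P)).

Yes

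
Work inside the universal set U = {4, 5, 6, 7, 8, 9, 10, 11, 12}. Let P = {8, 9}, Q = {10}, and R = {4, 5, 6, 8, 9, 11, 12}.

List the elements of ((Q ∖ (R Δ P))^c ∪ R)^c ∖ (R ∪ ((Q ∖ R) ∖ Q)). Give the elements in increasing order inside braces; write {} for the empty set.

{10}

R Δ P = {4, 5, 6, 11, 12}
Q ∖ (R Δ P) = {10}
(Q ∖ (R Δ P))^c = {4, 5, 6, 7, 8, 9, 11, 12}
(Q ∖ (R Δ P))^c ∪ R = {4, 5, 6, 7, 8, 9, 11, 12}
((Q ∖ (R Δ P))^c ∪ R)^c = {10}
Q ∖ R = {10}
(Q ∖ R) ∖ Q = {}
R ∪ ((Q ∖ R) ∖ Q) = {4, 5, 6, 8, 9, 11, 12}
((Q ∖ (R Δ P))^c ∪ R)^c ∖ (R ∪ ((Q ∖ R) ∖ Q)) = {10}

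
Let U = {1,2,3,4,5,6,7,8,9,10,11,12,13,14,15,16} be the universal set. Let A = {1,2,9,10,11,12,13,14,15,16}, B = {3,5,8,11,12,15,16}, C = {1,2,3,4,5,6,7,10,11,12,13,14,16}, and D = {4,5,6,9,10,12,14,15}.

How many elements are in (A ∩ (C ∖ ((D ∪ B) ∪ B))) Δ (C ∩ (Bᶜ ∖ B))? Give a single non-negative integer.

D ∪ B = {3,4,5,6,8,9,10,11,12,14,15,16}
(D ∪ B) ∪ B = {3,4,5,6,8,9,10,11,12,14,15,16}
C ∖ ((D ∪ B) ∪ B) = {1,2,7,13}
A ∩ (C ∖ ((D ∪ B) ∪ B)) = {1,2,13}
Bᶜ = {1,2,4,6,7,9,10,13,14}
Bᶜ ∖ B = {1,2,4,6,7,9,10,13,14}
C ∩ (Bᶜ ∖ B) = {1,2,4,6,7,10,13,14}
(A ∩ (C ∖ ((D ∪ B) ∪ B))) Δ (C ∩ (Bᶜ ∖ B)) = {4,6,7,10,14}
|(A ∩ (C ∖ ((D ∪ B) ∪ B))) Δ (C ∩ (Bᶜ ∖ B))| = 5

5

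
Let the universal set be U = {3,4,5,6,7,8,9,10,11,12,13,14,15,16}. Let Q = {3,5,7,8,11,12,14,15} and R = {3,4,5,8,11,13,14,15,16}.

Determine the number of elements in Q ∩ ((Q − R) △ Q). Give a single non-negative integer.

6

Q − R = {7,12}
(Q − R) △ Q = {3,5,8,11,14,15}
Q ∩ ((Q − R) △ Q) = {3,5,8,11,14,15}
|Q ∩ ((Q − R) △ Q)| = 6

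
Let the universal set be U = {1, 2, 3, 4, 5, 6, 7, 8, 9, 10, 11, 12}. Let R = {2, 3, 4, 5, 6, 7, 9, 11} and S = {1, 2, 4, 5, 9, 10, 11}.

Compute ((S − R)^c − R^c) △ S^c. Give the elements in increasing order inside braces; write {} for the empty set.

S − R = {1, 10}
(S − R)^c = {2, 3, 4, 5, 6, 7, 8, 9, 11, 12}
R^c = {1, 8, 10, 12}
(S − R)^c − R^c = {2, 3, 4, 5, 6, 7, 9, 11}
S^c = {3, 6, 7, 8, 12}
((S − R)^c − R^c) △ S^c = {2, 4, 5, 8, 9, 11, 12}

{2, 4, 5, 8, 9, 11, 12}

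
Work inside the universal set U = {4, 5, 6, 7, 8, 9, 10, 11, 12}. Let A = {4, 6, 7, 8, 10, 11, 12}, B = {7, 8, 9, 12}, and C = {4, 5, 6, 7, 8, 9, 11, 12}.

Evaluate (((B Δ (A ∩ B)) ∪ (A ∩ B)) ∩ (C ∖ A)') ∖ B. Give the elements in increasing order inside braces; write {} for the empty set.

A ∩ B = {7, 8, 12}
B Δ (A ∩ B) = {9}
(B Δ (A ∩ B)) ∪ (A ∩ B) = {7, 8, 9, 12}
C ∖ A = {5, 9}
(C ∖ A)' = {4, 6, 7, 8, 10, 11, 12}
((B Δ (A ∩ B)) ∪ (A ∩ B)) ∩ (C ∖ A)' = {7, 8, 12}
(((B Δ (A ∩ B)) ∪ (A ∩ B)) ∩ (C ∖ A)') ∖ B = {}

{}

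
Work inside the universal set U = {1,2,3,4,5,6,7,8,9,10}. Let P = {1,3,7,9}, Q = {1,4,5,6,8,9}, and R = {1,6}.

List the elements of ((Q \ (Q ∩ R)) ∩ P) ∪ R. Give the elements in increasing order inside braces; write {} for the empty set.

Q ∩ R = {1,6}
Q \ (Q ∩ R) = {4,5,8,9}
(Q \ (Q ∩ R)) ∩ P = {9}
((Q \ (Q ∩ R)) ∩ P) ∪ R = {1,6,9}

{1,6,9}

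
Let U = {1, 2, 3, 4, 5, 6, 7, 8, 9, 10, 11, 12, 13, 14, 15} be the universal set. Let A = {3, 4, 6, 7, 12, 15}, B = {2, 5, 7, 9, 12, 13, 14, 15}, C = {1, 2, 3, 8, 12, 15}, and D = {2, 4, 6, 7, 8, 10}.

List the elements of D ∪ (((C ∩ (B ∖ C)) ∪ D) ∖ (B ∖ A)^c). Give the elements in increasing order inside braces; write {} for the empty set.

B ∖ C = {5, 7, 9, 13, 14}
C ∩ (B ∖ C) = {}
(C ∩ (B ∖ C)) ∪ D = {2, 4, 6, 7, 8, 10}
B ∖ A = {2, 5, 9, 13, 14}
(B ∖ A)^c = {1, 3, 4, 6, 7, 8, 10, 11, 12, 15}
((C ∩ (B ∖ C)) ∪ D) ∖ (B ∖ A)^c = {2}
D ∪ (((C ∩ (B ∖ C)) ∪ D) ∖ (B ∖ A)^c) = {2, 4, 6, 7, 8, 10}

{2, 4, 6, 7, 8, 10}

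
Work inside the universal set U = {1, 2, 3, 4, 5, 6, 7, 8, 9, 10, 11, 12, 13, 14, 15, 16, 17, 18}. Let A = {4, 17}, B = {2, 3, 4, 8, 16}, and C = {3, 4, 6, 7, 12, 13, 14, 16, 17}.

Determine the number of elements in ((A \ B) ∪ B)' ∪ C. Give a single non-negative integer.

16

A \ B = {17}
(A \ B) ∪ B = {2, 3, 4, 8, 16, 17}
((A \ B) ∪ B)' = {1, 5, 6, 7, 9, 10, 11, 12, 13, 14, 15, 18}
((A \ B) ∪ B)' ∪ C = {1, 3, 4, 5, 6, 7, 9, 10, 11, 12, 13, 14, 15, 16, 17, 18}
|((A \ B) ∪ B)' ∪ C| = 16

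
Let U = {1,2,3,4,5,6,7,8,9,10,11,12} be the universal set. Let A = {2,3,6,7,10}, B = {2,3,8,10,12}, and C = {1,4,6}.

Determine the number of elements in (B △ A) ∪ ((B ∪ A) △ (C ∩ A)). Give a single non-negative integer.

B △ A = {6,7,8,12}
B ∪ A = {2,3,6,7,8,10,12}
C ∩ A = {6}
(B ∪ A) △ (C ∩ A) = {2,3,7,8,10,12}
(B △ A) ∪ ((B ∪ A) △ (C ∩ A)) = {2,3,6,7,8,10,12}
|(B △ A) ∪ ((B ∪ A) △ (C ∩ A))| = 7

7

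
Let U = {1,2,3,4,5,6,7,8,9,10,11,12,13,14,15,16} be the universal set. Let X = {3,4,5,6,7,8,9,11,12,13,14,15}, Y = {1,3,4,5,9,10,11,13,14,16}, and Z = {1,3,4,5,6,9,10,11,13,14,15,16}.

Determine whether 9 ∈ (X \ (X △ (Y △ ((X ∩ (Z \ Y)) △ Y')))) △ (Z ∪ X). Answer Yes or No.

9 ∈ Z and 9 ∈ Y, so 9 ∉ Z \ Y
9 ∈ X and 9 ∉ (Z \ Y), so 9 ∉ X ∩ (Z \ Y)
9 ∈ Y, so 9 ∉ Y'
9 ∉ (X ∩ (Z \ Y)) and 9 ∉ Y', so 9 ∉ (X ∩ (Z \ Y)) △ Y'
9 ∈ Y and 9 ∉ ((X ∩ (Z \ Y)) △ Y'), so 9 ∈ Y △ ((X ∩ (Z \ Y)) △ Y')
9 ∈ X and 9 ∈ (Y △ ((X ∩ (Z \ Y)) △ Y')), so 9 ∉ X △ (Y △ ((X ∩ (Z \ Y)) △ Y'))
9 ∈ X and 9 ∉ (X △ (Y △ ((X ∩ (Z \ Y)) △ Y'))), so 9 ∈ X \ (X △ (Y △ ((X ∩ (Z \ Y)) △ Y')))
9 ∈ Z and 9 ∈ X, so 9 ∈ Z ∪ X
9 ∈ (X \ (X △ (Y △ ((X ∩ (Z \ Y)) △ Y')))) and 9 ∈ (Z ∪ X), so 9 ∉ (X \ (X △ (Y △ ((X ∩ (Z \ Y)) △ Y')))) △ (Z ∪ X)

No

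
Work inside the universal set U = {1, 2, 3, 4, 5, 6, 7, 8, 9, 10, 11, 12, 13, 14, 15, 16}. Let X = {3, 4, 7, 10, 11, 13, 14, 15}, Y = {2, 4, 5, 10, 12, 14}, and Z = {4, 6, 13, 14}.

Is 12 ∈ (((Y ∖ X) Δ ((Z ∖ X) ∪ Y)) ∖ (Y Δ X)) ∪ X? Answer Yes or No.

12 ∈ Y and 12 ∉ X, so 12 ∈ Y ∖ X
12 ∉ Z and 12 ∉ X, so 12 ∉ Z ∖ X
12 ∉ (Z ∖ X) and 12 ∈ Y, so 12 ∈ (Z ∖ X) ∪ Y
12 ∈ (Y ∖ X) and 12 ∈ ((Z ∖ X) ∪ Y), so 12 ∉ (Y ∖ X) Δ ((Z ∖ X) ∪ Y)
12 ∈ Y and 12 ∉ X, so 12 ∈ Y Δ X
12 ∉ ((Y ∖ X) Δ ((Z ∖ X) ∪ Y)) and 12 ∈ (Y Δ X), so 12 ∉ ((Y ∖ X) Δ ((Z ∖ X) ∪ Y)) ∖ (Y Δ X)
12 ∉ (((Y ∖ X) Δ ((Z ∖ X) ∪ Y)) ∖ (Y Δ X)) and 12 ∉ X, so 12 ∉ (((Y ∖ X) Δ ((Z ∖ X) ∪ Y)) ∖ (Y Δ X)) ∪ X

No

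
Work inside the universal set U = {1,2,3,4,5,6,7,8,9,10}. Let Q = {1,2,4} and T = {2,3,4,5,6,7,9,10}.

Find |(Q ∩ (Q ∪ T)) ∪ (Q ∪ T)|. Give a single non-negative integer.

9

Q ∪ T = {1,2,3,4,5,6,7,9,10}
Q ∩ (Q ∪ T) = {1,2,4}
(Q ∩ (Q ∪ T)) ∪ (Q ∪ T) = {1,2,3,4,5,6,7,9,10}
|(Q ∩ (Q ∪ T)) ∪ (Q ∪ T)| = 9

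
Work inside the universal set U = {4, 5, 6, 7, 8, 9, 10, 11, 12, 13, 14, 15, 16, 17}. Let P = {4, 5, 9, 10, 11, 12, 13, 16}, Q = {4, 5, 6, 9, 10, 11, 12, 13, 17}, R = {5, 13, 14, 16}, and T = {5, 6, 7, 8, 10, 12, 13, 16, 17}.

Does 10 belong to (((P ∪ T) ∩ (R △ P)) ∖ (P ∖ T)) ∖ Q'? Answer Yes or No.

10 ∈ P and 10 ∈ T, so 10 ∈ P ∪ T
10 ∉ R and 10 ∈ P, so 10 ∈ R △ P
10 ∈ (P ∪ T) and 10 ∈ (R △ P), so 10 ∈ (P ∪ T) ∩ (R △ P)
10 ∈ P and 10 ∈ T, so 10 ∉ P ∖ T
10 ∈ ((P ∪ T) ∩ (R △ P)) and 10 ∉ (P ∖ T), so 10 ∈ ((P ∪ T) ∩ (R △ P)) ∖ (P ∖ T)
10 ∈ Q, so 10 ∉ Q'
10 ∈ (((P ∪ T) ∩ (R △ P)) ∖ (P ∖ T)) and 10 ∉ Q', so 10 ∈ (((P ∪ T) ∩ (R △ P)) ∖ (P ∖ T)) ∖ Q'

Yes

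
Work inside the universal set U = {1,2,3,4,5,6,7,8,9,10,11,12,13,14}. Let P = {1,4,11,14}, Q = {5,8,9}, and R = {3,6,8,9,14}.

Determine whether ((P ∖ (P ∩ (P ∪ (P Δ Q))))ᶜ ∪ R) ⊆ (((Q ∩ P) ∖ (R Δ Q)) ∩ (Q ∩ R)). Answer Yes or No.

P Δ Q = {1,4,5,8,9,11,14}
P ∪ (P Δ Q) = {1,4,5,8,9,11,14}
P ∩ (P ∪ (P Δ Q)) = {1,4,11,14}
P ∖ (P ∩ (P ∪ (P Δ Q))) = {}
(P ∖ (P ∩ (P ∪ (P Δ Q))))ᶜ = {1,2,3,4,5,6,7,8,9,10,11,12,13,14}
(P ∖ (P ∩ (P ∪ (P Δ Q))))ᶜ ∪ R = {1,2,3,4,5,6,7,8,9,10,11,12,13,14}
Q ∩ P = {}
R Δ Q = {3,5,6,14}
(Q ∩ P) ∖ (R Δ Q) = {}
Q ∩ R = {8,9}
((Q ∩ P) ∖ (R Δ Q)) ∩ (Q ∩ R) = {}
1 ∈ (P ∖ (P ∩ (P ∪ (P Δ Q))))ᶜ ∪ R but 1 ∉ ((Q ∩ P) ∖ (R Δ Q)) ∩ (Q ∩ R), so the inclusion fails.

No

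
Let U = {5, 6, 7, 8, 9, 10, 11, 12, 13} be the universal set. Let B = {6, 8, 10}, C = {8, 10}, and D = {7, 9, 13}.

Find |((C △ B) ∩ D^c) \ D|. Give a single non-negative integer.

1

C △ B = {6}
D^c = {5, 6, 8, 10, 11, 12}
(C △ B) ∩ D^c = {6}
((C △ B) ∩ D^c) \ D = {6}
|((C △ B) ∩ D^c) \ D| = 1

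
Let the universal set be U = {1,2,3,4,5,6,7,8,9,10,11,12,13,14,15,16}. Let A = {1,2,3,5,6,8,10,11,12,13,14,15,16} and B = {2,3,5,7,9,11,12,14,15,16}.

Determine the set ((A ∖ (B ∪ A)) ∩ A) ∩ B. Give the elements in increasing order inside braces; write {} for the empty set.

{}

B ∪ A = {1,2,3,5,6,7,8,9,10,11,12,13,14,15,16}
A ∖ (B ∪ A) = {}
(A ∖ (B ∪ A)) ∩ A = {}
((A ∖ (B ∪ A)) ∩ A) ∩ B = {}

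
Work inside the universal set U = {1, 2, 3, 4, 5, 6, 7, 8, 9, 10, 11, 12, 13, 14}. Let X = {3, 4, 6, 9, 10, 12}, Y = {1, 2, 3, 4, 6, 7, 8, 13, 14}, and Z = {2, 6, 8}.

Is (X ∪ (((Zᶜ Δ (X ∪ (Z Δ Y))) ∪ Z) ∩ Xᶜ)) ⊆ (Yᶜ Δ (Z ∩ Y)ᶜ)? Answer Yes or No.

Zᶜ = {1, 3, 4, 5, 7, 9, 10, 11, 12, 13, 14}
Z Δ Y = {1, 3, 4, 7, 13, 14}
X ∪ (Z Δ Y) = {1, 3, 4, 6, 7, 9, 10, 12, 13, 14}
Zᶜ Δ (X ∪ (Z Δ Y)) = {5, 6, 11}
(Zᶜ Δ (X ∪ (Z Δ Y))) ∪ Z = {2, 5, 6, 8, 11}
Xᶜ = {1, 2, 5, 7, 8, 11, 13, 14}
((Zᶜ Δ (X ∪ (Z Δ Y))) ∪ Z) ∩ Xᶜ = {2, 5, 8, 11}
X ∪ (((Zᶜ Δ (X ∪ (Z Δ Y))) ∪ Z) ∩ Xᶜ) = {2, 3, 4, 5, 6, 8, 9, 10, 11, 12}
Yᶜ = {5, 9, 10, 11, 12}
Z ∩ Y = {2, 6, 8}
(Z ∩ Y)ᶜ = {1, 3, 4, 5, 7, 9, 10, 11, 12, 13, 14}
Yᶜ Δ (Z ∩ Y)ᶜ = {1, 3, 4, 7, 13, 14}
2 ∈ X ∪ (((Zᶜ Δ (X ∪ (Z Δ Y))) ∪ Z) ∩ Xᶜ) but 2 ∉ Yᶜ Δ (Z ∩ Y)ᶜ, so the inclusion fails.

No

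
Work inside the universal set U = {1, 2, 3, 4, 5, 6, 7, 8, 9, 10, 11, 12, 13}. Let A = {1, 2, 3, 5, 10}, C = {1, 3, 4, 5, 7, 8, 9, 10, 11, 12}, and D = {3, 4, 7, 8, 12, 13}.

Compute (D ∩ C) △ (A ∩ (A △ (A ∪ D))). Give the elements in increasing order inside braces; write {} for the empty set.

D ∩ C = {3, 4, 7, 8, 12}
A ∪ D = {1, 2, 3, 4, 5, 7, 8, 10, 12, 13}
A △ (A ∪ D) = {4, 7, 8, 12, 13}
A ∩ (A △ (A ∪ D)) = {}
(D ∩ C) △ (A ∩ (A △ (A ∪ D))) = {3, 4, 7, 8, 12}

{3, 4, 7, 8, 12}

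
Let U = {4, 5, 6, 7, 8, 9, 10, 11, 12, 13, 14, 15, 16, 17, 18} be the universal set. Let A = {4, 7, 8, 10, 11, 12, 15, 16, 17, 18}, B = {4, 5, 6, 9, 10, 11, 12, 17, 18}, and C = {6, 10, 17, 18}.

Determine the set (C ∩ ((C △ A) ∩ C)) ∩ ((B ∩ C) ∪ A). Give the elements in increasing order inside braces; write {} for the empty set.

C △ A = {4, 6, 7, 8, 11, 12, 15, 16}
(C △ A) ∩ C = {6}
C ∩ ((C △ A) ∩ C) = {6}
B ∩ C = {6, 10, 17, 18}
(B ∩ C) ∪ A = {4, 6, 7, 8, 10, 11, 12, 15, 16, 17, 18}
(C ∩ ((C △ A) ∩ C)) ∩ ((B ∩ C) ∪ A) = {6}

{6}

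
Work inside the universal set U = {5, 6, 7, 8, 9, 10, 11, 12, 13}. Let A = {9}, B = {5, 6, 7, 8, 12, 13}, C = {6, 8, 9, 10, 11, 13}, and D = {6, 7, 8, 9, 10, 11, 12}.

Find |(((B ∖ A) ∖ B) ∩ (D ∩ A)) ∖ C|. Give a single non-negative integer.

B ∖ A = {5, 6, 7, 8, 12, 13}
(B ∖ A) ∖ B = {}
D ∩ A = {9}
((B ∖ A) ∖ B) ∩ (D ∩ A) = {}
(((B ∖ A) ∖ B) ∩ (D ∩ A)) ∖ C = {}
|(((B ∖ A) ∖ B) ∩ (D ∩ A)) ∖ C| = 0

0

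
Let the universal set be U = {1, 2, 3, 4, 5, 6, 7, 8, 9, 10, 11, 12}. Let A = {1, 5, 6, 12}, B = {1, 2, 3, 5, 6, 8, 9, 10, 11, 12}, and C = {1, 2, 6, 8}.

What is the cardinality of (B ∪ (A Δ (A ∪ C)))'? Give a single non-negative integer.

A ∪ C = {1, 2, 5, 6, 8, 12}
A Δ (A ∪ C) = {2, 8}
B ∪ (A Δ (A ∪ C)) = {1, 2, 3, 5, 6, 8, 9, 10, 11, 12}
(B ∪ (A Δ (A ∪ C)))' = {4, 7}
|(B ∪ (A Δ (A ∪ C)))'| = 2

2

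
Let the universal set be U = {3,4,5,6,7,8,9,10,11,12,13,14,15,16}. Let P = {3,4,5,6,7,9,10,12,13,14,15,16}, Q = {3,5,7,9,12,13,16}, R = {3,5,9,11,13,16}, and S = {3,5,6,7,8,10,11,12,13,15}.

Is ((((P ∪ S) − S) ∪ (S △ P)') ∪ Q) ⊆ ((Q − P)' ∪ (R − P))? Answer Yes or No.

Yes

P ∪ S = {3,4,5,6,7,8,9,10,11,12,13,14,15,16}
(P ∪ S) − S = {4,9,14,16}
S △ P = {4,8,9,11,14,16}
(S △ P)' = {3,5,6,7,10,12,13,15}
((P ∪ S) − S) ∪ (S △ P)' = {3,4,5,6,7,9,10,12,13,14,15,16}
(((P ∪ S) − S) ∪ (S △ P)') ∪ Q = {3,4,5,6,7,9,10,12,13,14,15,16}
Q − P = {}
(Q − P)' = {3,4,5,6,7,8,9,10,11,12,13,14,15,16}
R − P = {11}
(Q − P)' ∪ (R − P) = {3,4,5,6,7,8,9,10,11,12,13,14,15,16}
Every element of {3,4,5,6,7,9,10,12,13,14,15,16} is in {3,4,5,6,7,8,9,10,11,12,13,14,15,16}, so (((P ∪ S) − S) ∪ (S △ P)') ∪ Q ⊆ (Q − P)' ∪ (R − P).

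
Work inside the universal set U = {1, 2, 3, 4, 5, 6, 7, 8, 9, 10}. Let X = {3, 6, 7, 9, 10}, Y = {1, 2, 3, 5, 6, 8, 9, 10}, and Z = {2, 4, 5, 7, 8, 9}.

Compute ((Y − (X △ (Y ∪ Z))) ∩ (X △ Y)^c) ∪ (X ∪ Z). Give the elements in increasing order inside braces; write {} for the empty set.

{2, 3, 4, 5, 6, 7, 8, 9, 10}

Y ∪ Z = {1, 2, 3, 4, 5, 6, 7, 8, 9, 10}
X △ (Y ∪ Z) = {1, 2, 4, 5, 8}
Y − (X △ (Y ∪ Z)) = {3, 6, 9, 10}
X △ Y = {1, 2, 5, 7, 8}
(X △ Y)^c = {3, 4, 6, 9, 10}
(Y − (X △ (Y ∪ Z))) ∩ (X △ Y)^c = {3, 6, 9, 10}
X ∪ Z = {2, 3, 4, 5, 6, 7, 8, 9, 10}
((Y − (X △ (Y ∪ Z))) ∩ (X △ Y)^c) ∪ (X ∪ Z) = {2, 3, 4, 5, 6, 7, 8, 9, 10}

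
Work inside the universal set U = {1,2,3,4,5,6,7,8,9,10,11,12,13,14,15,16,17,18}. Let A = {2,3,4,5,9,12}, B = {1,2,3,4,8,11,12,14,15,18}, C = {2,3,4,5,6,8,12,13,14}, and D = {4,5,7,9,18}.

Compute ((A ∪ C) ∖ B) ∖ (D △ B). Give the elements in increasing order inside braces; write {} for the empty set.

{6,13}

A ∪ C = {2,3,4,5,6,8,9,12,13,14}
(A ∪ C) ∖ B = {5,6,9,13}
D △ B = {1,2,3,5,7,8,9,11,12,14,15}
((A ∪ C) ∖ B) ∖ (D △ B) = {6,13}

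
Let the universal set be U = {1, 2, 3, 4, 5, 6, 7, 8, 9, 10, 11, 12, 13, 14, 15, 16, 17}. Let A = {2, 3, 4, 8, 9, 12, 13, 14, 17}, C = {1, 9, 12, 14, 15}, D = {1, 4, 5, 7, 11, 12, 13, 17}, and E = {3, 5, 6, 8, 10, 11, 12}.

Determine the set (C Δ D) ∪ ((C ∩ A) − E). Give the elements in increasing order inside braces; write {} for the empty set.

C Δ D = {4, 5, 7, 9, 11, 13, 14, 15, 17}
C ∩ A = {9, 12, 14}
(C ∩ A) − E = {9, 14}
(C Δ D) ∪ ((C ∩ A) − E) = {4, 5, 7, 9, 11, 13, 14, 15, 17}

{4, 5, 7, 9, 11, 13, 14, 15, 17}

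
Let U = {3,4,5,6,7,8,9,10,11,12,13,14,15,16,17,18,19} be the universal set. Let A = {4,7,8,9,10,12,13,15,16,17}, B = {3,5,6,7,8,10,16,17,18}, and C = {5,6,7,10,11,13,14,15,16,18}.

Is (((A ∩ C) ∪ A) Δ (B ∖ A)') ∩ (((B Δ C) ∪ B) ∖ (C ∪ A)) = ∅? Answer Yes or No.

A ∩ C = {7,10,13,15,16}
(A ∩ C) ∪ A = {4,7,8,9,10,12,13,15,16,17}
B ∖ A = {3,5,6,18}
(B ∖ A)' = {4,7,8,9,10,11,12,13,14,15,16,17,19}
((A ∩ C) ∪ A) Δ (B ∖ A)' = {11,14,19}
B Δ C = {3,8,11,13,14,15,17}
(B Δ C) ∪ B = {3,5,6,7,8,10,11,13,14,15,16,17,18}
C ∪ A = {4,5,6,7,8,9,10,11,12,13,14,15,16,17,18}
((B Δ C) ∪ B) ∖ (C ∪ A) = {3}
{11,14,19} and {3} share no elements.

Yes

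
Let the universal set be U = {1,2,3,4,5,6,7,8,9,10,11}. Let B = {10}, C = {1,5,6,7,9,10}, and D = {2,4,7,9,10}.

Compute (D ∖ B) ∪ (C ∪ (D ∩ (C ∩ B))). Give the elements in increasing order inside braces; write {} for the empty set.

D ∖ B = {2,4,7,9}
C ∩ B = {10}
D ∩ (C ∩ B) = {10}
C ∪ (D ∩ (C ∩ B)) = {1,5,6,7,9,10}
(D ∖ B) ∪ (C ∪ (D ∩ (C ∩ B))) = {1,2,4,5,6,7,9,10}

{1,2,4,5,6,7,9,10}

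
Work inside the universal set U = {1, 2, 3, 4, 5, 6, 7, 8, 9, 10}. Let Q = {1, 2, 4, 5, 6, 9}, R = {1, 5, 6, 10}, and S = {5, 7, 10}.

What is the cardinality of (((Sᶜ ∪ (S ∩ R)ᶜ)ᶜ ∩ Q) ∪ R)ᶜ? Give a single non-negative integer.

Sᶜ = {1, 2, 3, 4, 6, 8, 9}
S ∩ R = {5, 10}
(S ∩ R)ᶜ = {1, 2, 3, 4, 6, 7, 8, 9}
Sᶜ ∪ (S ∩ R)ᶜ = {1, 2, 3, 4, 6, 7, 8, 9}
(Sᶜ ∪ (S ∩ R)ᶜ)ᶜ = {5, 10}
(Sᶜ ∪ (S ∩ R)ᶜ)ᶜ ∩ Q = {5}
((Sᶜ ∪ (S ∩ R)ᶜ)ᶜ ∩ Q) ∪ R = {1, 5, 6, 10}
(((Sᶜ ∪ (S ∩ R)ᶜ)ᶜ ∩ Q) ∪ R)ᶜ = {2, 3, 4, 7, 8, 9}
|(((Sᶜ ∪ (S ∩ R)ᶜ)ᶜ ∩ Q) ∪ R)ᶜ| = 6

6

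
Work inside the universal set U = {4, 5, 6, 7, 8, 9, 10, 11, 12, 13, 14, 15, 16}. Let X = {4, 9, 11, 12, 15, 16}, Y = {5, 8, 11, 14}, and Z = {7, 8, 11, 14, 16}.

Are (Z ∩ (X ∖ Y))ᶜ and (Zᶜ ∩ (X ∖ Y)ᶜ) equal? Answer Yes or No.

No

X ∖ Y = {4, 9, 12, 15, 16}
Z ∩ (X ∖ Y) = {16}
(Z ∩ (X ∖ Y))ᶜ = {4, 5, 6, 7, 8, 9, 10, 11, 12, 13, 14, 15}
Zᶜ = {4, 5, 6, 9, 10, 12, 13, 15}
(X ∖ Y)ᶜ = {5, 6, 7, 8, 10, 11, 13, 14}
Zᶜ ∩ (X ∖ Y)ᶜ = {5, 6, 10, 13}
4 ∈ (Z ∩ (X ∖ Y))ᶜ but 4 ∉ Zᶜ ∩ (X ∖ Y)ᶜ, so they differ.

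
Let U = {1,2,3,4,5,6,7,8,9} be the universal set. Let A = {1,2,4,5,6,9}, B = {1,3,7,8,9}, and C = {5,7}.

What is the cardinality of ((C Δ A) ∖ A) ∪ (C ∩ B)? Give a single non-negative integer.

1

C Δ A = {1,2,4,6,7,9}
(C Δ A) ∖ A = {7}
C ∩ B = {7}
((C Δ A) ∖ A) ∪ (C ∩ B) = {7}
|((C Δ A) ∖ A) ∪ (C ∩ B)| = 1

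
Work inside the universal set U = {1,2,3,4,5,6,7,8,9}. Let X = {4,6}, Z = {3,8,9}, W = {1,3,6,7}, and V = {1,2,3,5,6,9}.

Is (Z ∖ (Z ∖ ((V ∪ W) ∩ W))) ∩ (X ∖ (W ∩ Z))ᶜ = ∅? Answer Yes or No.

V ∪ W = {1,2,3,5,6,7,9}
(V ∪ W) ∩ W = {1,3,6,7}
Z ∖ ((V ∪ W) ∩ W) = {8,9}
Z ∖ (Z ∖ ((V ∪ W) ∩ W)) = {3}
W ∩ Z = {3}
X ∖ (W ∩ Z) = {4,6}
(X ∖ (W ∩ Z))ᶜ = {1,2,3,5,7,8,9}
3 lies in both, so they are not disjoint.

No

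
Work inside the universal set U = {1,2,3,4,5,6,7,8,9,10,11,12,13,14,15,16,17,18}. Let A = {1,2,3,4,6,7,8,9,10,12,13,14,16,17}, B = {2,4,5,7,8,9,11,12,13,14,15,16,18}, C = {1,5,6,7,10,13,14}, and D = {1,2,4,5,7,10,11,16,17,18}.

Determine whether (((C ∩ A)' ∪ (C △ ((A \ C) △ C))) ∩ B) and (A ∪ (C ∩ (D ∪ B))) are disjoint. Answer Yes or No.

No

C ∩ A = {1,6,7,10,13,14}
(C ∩ A)' = {2,3,4,5,8,9,11,12,15,16,17,18}
A \ C = {2,3,4,8,9,12,16,17}
(A \ C) △ C = {1,2,3,4,5,6,7,8,9,10,12,13,14,16,17}
C △ ((A \ C) △ C) = {2,3,4,8,9,12,16,17}
(C ∩ A)' ∪ (C △ ((A \ C) △ C)) = {2,3,4,5,8,9,11,12,15,16,17,18}
((C ∩ A)' ∪ (C △ ((A \ C) △ C))) ∩ B = {2,4,5,8,9,11,12,15,16,18}
D ∪ B = {1,2,4,5,7,8,9,10,11,12,13,14,15,16,17,18}
C ∩ (D ∪ B) = {1,5,7,10,13,14}
A ∪ (C ∩ (D ∪ B)) = {1,2,3,4,5,6,7,8,9,10,12,13,14,16,17}
2 lies in both, so they are not disjoint.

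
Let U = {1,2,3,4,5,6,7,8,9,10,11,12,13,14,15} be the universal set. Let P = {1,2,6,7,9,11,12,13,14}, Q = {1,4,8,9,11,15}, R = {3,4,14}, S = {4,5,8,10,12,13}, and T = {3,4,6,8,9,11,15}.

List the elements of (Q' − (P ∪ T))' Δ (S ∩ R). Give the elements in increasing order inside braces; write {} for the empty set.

Q' = {2,3,5,6,7,10,12,13,14}
P ∪ T = {1,2,3,4,6,7,8,9,11,12,13,14,15}
Q' − (P ∪ T) = {5,10}
(Q' − (P ∪ T))' = {1,2,3,4,6,7,8,9,11,12,13,14,15}
S ∩ R = {4}
(Q' − (P ∪ T))' Δ (S ∩ R) = {1,2,3,6,7,8,9,11,12,13,14,15}

{1,2,3,6,7,8,9,11,12,13,14,15}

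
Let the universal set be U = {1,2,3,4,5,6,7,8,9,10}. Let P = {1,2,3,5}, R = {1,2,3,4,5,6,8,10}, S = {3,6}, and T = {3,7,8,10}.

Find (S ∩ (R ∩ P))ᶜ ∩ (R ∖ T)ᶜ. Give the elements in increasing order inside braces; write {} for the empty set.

{7,8,9,10}

R ∩ P = {1,2,3,5}
S ∩ (R ∩ P) = {3}
(S ∩ (R ∩ P))ᶜ = {1,2,4,5,6,7,8,9,10}
R ∖ T = {1,2,4,5,6}
(R ∖ T)ᶜ = {3,7,8,9,10}
(S ∩ (R ∩ P))ᶜ ∩ (R ∖ T)ᶜ = {7,8,9,10}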